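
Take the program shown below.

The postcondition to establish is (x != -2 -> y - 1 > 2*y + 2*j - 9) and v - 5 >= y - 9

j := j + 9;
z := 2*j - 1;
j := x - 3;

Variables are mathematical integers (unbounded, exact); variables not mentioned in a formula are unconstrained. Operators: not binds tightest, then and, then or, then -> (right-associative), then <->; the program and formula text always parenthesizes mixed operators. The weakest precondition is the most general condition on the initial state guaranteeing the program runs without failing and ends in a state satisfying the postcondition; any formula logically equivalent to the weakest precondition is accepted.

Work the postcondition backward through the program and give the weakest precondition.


Working backward. After the program, the postcondition (x != -2 -> y - 1 > 2*y + 2*j - 9) and v - 5 >= y - 9 must hold; in canonical form it is (x != -2 -> 2*j + y < 8) and v >= y - 4.
Before j := x - 3: (x != -2 -> 2*x + y < 14) and v >= y - 4
Before z := 2*j - 1: (x != -2 -> 2*x + y < 14) and v >= y - 4
Before j := j + 9: (x != -2 -> 2*x + y < 14) and v >= y - 4
Answer: WP = (x != -2 -> 2*x + y < 14) and v >= y - 4


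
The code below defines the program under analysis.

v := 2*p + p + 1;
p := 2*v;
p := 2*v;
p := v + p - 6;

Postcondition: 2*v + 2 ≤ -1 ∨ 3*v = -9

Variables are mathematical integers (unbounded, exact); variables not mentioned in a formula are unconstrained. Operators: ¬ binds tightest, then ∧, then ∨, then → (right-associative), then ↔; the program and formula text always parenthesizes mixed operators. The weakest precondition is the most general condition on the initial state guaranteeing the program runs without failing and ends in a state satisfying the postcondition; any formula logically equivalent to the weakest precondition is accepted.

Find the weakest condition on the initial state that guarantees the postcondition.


Working backward. After the program, the postcondition 2*v + 2 ≤ -1 ∨ 3*v = -9 must hold; in canonical form it is 2*v ≤ -3 ∨ 3*v = -9.
Before p := v + p - 6: 2*v ≤ -3 ∨ 3*v = -9
Before p := 2*v: 2*v ≤ -3 ∨ 3*v = -9
Before p := 2*v: 2*v ≤ -3 ∨ 3*v = -9
Before v := 2*p + p + 1: 6*p ≤ -5 ∨ 9*p = -12
Answer: WP = 6*p ≤ -5 ∨ 9*p = -12


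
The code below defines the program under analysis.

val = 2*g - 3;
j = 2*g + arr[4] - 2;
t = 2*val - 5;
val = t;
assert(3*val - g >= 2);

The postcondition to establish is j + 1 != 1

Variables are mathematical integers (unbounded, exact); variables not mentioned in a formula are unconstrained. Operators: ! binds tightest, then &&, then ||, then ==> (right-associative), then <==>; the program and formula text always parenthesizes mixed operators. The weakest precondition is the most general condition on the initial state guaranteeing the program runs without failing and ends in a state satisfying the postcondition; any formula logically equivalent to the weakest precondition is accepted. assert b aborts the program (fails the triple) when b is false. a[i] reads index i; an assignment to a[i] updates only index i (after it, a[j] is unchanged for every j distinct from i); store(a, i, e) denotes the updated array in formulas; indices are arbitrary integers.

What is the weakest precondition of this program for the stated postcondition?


Working backward. After the program, the postcondition j + 1 != 1 must hold; in canonical form it is j != 0.
Before assert 3*val - g >= 2: 3*val >= g + 2 && j != 0
Before val := t: 3*t >= g + 2 && j != 0
Before t := 2*val - 5: 6*val >= g + 17 && j != 0
Before j := 2*g + arr[4] - 2: 6*val >= g + 17 && arr[4] + 2*g != 2
Before val := 2*g - 3: 11*g >= 35 && arr[4] + 2*g != 2
Answer: WP = 11*g >= 35 && arr[4] + 2*g != 2


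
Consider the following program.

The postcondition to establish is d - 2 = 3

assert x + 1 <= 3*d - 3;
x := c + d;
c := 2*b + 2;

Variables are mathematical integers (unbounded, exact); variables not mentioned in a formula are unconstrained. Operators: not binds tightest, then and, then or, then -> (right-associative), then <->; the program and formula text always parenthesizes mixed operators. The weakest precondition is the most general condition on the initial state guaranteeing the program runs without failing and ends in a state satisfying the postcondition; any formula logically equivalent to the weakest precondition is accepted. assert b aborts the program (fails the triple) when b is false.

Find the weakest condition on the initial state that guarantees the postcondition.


Working backward. After the program, the postcondition d - 2 = 3 must hold; in canonical form it is d = 5.
Before c := 2*b + 2: d = 5
Before x := c + d: d = 5
Before assert x + 1 <= 3*d - 3: x <= 3*d - 4 and d = 5
Answer: WP = x <= 3*d - 4 and d = 5


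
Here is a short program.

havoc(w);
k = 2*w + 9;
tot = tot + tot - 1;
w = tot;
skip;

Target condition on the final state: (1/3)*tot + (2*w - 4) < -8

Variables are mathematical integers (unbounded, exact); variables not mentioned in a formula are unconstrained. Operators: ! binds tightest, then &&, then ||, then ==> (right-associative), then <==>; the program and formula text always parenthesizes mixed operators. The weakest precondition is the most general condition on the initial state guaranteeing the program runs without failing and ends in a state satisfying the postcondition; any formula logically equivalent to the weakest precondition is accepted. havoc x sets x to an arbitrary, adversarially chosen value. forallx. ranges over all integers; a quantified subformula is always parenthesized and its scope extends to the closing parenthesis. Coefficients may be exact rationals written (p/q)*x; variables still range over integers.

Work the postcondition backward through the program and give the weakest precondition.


Working backward. After the program, the postcondition (1/3)*tot + (2*w - 4) < -8 must hold; in canonical form it is (1/3)*tot + 2*w < -4.
Before skip: (1/3)*tot + 2*w < -4
Before w := tot: (7/3)*tot < -4
Before tot := tot + tot - 1: (14/3)*tot < -5/3
Before k := 2*w + 9: (14/3)*tot < -5/3
Before havoc w: (14/3)*tot < -5/3
Answer: WP = (14/3)*tot < -5/3


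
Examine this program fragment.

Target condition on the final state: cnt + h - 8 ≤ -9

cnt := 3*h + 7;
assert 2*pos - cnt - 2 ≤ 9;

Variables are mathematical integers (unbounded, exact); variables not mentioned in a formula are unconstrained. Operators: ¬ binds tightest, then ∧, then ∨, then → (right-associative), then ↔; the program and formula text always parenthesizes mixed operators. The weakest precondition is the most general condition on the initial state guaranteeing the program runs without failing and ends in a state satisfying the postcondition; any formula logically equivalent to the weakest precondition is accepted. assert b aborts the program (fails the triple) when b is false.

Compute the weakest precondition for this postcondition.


Working backward. After the program, the postcondition cnt + h - 8 ≤ -9 must hold; in canonical form it is cnt + h ≤ -1.
Before assert 2*pos - cnt - 2 ≤ 9: 2*pos ≤ cnt + 11 ∧ cnt + h ≤ -1
Before cnt := 3*h + 7: 2*pos ≤ 3*h + 18 ∧ 4*h ≤ -8
Answer: WP = 2*pos ≤ 3*h + 18 ∧ 4*h ≤ -8


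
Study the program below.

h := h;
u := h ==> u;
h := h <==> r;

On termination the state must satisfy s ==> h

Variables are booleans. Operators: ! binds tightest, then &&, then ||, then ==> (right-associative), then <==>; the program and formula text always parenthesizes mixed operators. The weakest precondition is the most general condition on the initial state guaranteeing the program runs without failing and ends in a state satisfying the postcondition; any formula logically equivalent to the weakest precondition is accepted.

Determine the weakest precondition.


Working backward. After the program, s ==> h must hold.
Before h := h <==> r: s ==> (h <==> r)
Before u := h ==> u: s ==> (h <==> r)
Before h := h: s ==> (h <==> r)
Answer: WP = s ==> (h <==> r)


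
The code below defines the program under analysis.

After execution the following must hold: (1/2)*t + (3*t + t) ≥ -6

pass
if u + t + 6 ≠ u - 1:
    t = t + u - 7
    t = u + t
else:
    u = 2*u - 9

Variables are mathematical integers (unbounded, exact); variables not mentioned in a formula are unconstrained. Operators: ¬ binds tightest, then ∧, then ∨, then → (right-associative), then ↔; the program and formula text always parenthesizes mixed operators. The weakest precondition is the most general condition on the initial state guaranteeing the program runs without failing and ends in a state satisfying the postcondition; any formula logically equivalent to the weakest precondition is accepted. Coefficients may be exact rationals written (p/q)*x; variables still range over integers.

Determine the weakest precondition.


Working backward. After the program, the postcondition (1/2)*t + (3*t + t) ≥ -6 must hold; in canonical form it is (9/2)*t ≥ -6.
Then branch requires (9/2)*t + 9*u ≥ 51/2; else branch requires (9/2)*t ≥ -6.
Before the if: (t ≠ -7 → (9/2)*t + 9*u ≥ 51/2) ∧ ((¬(t ≠ -7)) → (9/2)*t ≥ -6)
Before skip: (t ≠ -7 → (9/2)*t + 9*u ≥ 51/2) ∧ ((¬(t ≠ -7)) → (9/2)*t ≥ -6)
Answer: WP = (t ≠ -7 → (9/2)*t + 9*u ≥ 51/2) ∧ ((¬(t ≠ -7)) → (9/2)*t ≥ -6)


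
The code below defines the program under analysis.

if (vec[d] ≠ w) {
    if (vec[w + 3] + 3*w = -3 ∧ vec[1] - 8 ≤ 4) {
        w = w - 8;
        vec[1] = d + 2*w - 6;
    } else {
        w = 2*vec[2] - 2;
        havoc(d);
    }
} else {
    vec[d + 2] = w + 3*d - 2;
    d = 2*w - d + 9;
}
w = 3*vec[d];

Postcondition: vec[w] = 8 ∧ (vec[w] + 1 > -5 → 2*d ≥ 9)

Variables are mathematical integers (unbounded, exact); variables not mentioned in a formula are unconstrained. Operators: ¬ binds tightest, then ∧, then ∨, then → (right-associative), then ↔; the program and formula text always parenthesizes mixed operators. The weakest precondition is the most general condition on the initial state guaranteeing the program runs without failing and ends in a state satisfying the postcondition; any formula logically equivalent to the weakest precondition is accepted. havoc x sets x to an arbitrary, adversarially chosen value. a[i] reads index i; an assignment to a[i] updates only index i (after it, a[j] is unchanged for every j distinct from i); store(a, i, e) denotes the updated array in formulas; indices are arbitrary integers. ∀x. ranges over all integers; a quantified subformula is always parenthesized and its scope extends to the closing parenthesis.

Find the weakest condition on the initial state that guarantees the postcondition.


Working backward. After the program, the postcondition vec[w] = 8 ∧ (vec[w] + 1 > -5 → 2*d ≥ 9) must hold; in canonical form it is vec[w] = 8 ∧ (vec[w] > -6 → 2*d ≥ 9).
Before w := 3*vec[d]: vec[3*vec[d]] = 8 ∧ (vec[3*vec[d]] > -6 → 2*d ≥ 9)
Then branch requires ((vec[w + 3] + 3*w = -3 ∧ vec[1] ≤ 12) → (store(vec, 1, d + 2*w - 22)[3*store(vec, 1, d + 2*w - 22)[d]] = 8 ∧ (store(vec, 1, d + 2*w - 22)[3*store(vec, 1, d + 2*w - 22)[d]] > -6 → 2*d ≥ 9))) ∧ ((¬(vec[w + 3] + 3*w = -3 ∧ vec[1] ≤ 12)) → (∀d_1. (vec[3*vec[d_1]] = 8 ∧ (vec[3*vec[d_1]] > -6 → 2*d_1 ≥ 9)))); else branch requires store(vec, d + 2, 3*d + w - 2)[3*store(vec, d + 2, 3*d + w - 2)[-d + 2*w + 9]] = 8 ∧ (store(vec, d + 2, 3*d + w - 2)[3*store(vec, d + 2, 3*d + w - 2)[-d + 2*w + 9]] > -6 → 4*w ≥ 2*d - 9).
Before the if: (vec[d] ≠ w → (((vec[w + 3] + 3*w = -3 ∧ vec[1] ≤ 12) → (store(vec, 1, d + 2*w - 22)[3*store(vec, 1, d + 2*w - 22)[d]] = 8 ∧ (store(vec, 1, d + 2*w - 22)[3*store(vec, 1, d + 2*w - 22)[d]] > -6 → 2*d ≥ 9))) ∧ ((¬(vec[w + 3] + 3*w = -3 ∧ vec[1] ≤ 12)) → (∀d_1. (vec[3*vec[d_1]] = 8 ∧ (vec[3*vec[d_1]] > -6 → 2*d_1 ≥ 9)))))) ∧ ((¬(vec[d] ≠ w)) → (store(vec, d + 2, 3*d + w - 2)[3*store(vec, d + 2, 3*d + w - 2)[-d + 2*w + 9]] = 8 ∧ (store(vec, d + 2, 3*d + w - 2)[3*store(vec, d + 2, 3*d + w - 2)[-d + 2*w + 9]] > -6 → 4*w ≥ 2*d - 9)))
Answer: WP = (vec[d] ≠ w → (((vec[w + 3] + 3*w = -3 ∧ vec[1] ≤ 12) → (store(vec, 1, d + 2*w - 22)[3*store(vec, 1, d + 2*w - 22)[d]] = 8 ∧ (store(vec, 1, d + 2*w - 22)[3*store(vec, 1, d + 2*w - 22)[d]] > -6 → 2*d ≥ 9))) ∧ ((¬(vec[w + 3] + 3*w = -3 ∧ vec[1] ≤ 12)) → (∀d_1. (vec[3*vec[d_1]] = 8 ∧ (vec[3*vec[d_1]] > -6 → 2*d_1 ≥ 9)))))) ∧ ((¬(vec[d] ≠ w)) → (store(vec, d + 2, 3*d + w - 2)[3*store(vec, d + 2, 3*d + w - 2)[-d + 2*w + 9]] = 8 ∧ (store(vec, d + 2, 3*d + w - 2)[3*store(vec, d + 2, 3*d + w - 2)[-d + 2*w + 9]] > -6 → 4*w ≥ 2*d - 9)))


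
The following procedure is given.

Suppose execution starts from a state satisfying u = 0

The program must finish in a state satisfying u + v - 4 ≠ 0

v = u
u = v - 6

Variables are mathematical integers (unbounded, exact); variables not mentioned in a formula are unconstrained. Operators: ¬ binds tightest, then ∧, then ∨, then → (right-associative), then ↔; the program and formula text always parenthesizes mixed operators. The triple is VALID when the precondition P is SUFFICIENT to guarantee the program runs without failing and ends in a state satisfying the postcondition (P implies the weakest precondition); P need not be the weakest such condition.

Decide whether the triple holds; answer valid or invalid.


Working backward. After the program, the postcondition u + v - 4 ≠ 0 must hold; in canonical form it is u + v ≠ 4.
Before u := v - 6: 2*v ≠ 10
Before v := u: 2*u ≠ 10
The weakest precondition is 2*u ≠ 10.
Check whether u = 0 implies it.
Every state satisfying the precondition satisfies the weakest precondition: the implication holds.
Answer: valid


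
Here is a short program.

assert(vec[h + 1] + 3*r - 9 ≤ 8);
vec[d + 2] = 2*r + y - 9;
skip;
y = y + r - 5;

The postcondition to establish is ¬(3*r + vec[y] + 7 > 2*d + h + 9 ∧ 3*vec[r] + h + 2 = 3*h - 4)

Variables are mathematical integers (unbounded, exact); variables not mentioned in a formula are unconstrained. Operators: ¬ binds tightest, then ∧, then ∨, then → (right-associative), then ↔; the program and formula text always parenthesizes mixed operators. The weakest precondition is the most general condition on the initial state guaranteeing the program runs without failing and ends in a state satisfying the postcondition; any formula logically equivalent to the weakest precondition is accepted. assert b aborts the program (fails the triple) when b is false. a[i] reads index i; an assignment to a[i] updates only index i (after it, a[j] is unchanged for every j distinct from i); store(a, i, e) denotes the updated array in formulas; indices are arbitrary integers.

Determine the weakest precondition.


Working backward. After the program, the postcondition ¬(3*r + vec[y] + 7 > 2*d + h + 9 ∧ 3*vec[r] + h + 2 = 3*h - 4) must hold; in canonical form it is ¬(vec[y] + 3*r > 2*d + h + 2 ∧ 3*vec[r] = 2*h - 6).
Before y := y + r - 5: ¬(vec[r + y - 5] + 3*r > 2*d + h + 2 ∧ 3*vec[r] = 2*h - 6)
Before skip: ¬(vec[r + y - 5] + 3*r > 2*d + h + 2 ∧ 3*vec[r] = 2*h - 6)
Before vec[d + 2] := 2*r + y - 9: ¬(store(vec, d + 2, 2*r + y - 9)[r + y - 5] + 3*r > 2*d + h + 2 ∧ 3*store(vec, d + 2, 2*r + y - 9)[r] = 2*h - 6)
Before assert vec[h + 1] + 3*r - 9 ≤ 8: vec[h + 1] + 3*r ≤ 17 ∧ (¬(store(vec, d + 2, 2*r + y - 9)[r + y - 5] + 3*r > 2*d + h + 2 ∧ 3*store(vec, d + 2, 2*r + y - 9)[r] = 2*h - 6))
Answer: WP = vec[h + 1] + 3*r ≤ 17 ∧ (¬(store(vec, d + 2, 2*r + y - 9)[r + y - 5] + 3*r > 2*d + h + 2 ∧ 3*store(vec, d + 2, 2*r + y - 9)[r] = 2*h - 6))


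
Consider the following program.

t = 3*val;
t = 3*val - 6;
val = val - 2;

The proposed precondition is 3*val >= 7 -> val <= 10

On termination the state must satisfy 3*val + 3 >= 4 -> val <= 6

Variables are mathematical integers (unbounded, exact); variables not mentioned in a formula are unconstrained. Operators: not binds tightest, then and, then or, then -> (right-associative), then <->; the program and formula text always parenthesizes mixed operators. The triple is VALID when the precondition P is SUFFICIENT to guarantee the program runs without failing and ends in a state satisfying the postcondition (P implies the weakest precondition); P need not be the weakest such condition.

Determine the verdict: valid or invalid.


Working backward. After the program, the postcondition 3*val + 3 >= 4 -> val <= 6 must hold; in canonical form it is 3*val >= 1 -> val <= 6.
Before val := val - 2: 3*val >= 7 -> val <= 8
Before t := 3*val - 6: 3*val >= 7 -> val <= 8
Before t := 3*val: 3*val >= 7 -> val <= 8
The weakest precondition is 3*val >= 7 -> val <= 8.
Check whether 3*val >= 7 -> val <= 10 implies it.
Countermodel: at the initial state val = 9, the precondition holds but the weakest precondition fails.
Answer: invalid


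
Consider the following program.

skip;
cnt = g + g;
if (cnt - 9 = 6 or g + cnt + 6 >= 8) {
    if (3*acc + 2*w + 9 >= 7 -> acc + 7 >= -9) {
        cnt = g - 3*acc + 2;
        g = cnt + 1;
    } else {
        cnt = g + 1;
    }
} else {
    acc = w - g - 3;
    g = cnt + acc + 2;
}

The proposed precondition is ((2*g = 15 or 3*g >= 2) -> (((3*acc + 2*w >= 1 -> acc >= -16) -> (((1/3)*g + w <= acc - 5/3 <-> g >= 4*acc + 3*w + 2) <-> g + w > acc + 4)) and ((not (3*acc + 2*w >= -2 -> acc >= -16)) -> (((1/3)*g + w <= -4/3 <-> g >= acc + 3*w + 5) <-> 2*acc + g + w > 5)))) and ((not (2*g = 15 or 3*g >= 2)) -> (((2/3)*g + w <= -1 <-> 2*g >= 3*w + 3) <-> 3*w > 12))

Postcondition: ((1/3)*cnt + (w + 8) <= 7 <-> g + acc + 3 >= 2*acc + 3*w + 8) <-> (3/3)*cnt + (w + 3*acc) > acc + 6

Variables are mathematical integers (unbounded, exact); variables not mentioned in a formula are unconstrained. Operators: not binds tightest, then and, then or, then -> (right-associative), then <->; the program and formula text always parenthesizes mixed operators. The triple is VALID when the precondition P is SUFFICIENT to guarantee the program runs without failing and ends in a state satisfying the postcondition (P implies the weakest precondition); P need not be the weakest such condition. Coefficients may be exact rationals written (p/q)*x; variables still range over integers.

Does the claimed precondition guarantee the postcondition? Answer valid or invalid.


Working backward. After the program, the postcondition ((1/3)*cnt + (w + 8) <= 7 <-> g + acc + 3 >= 2*acc + 3*w + 8) <-> (3/3)*cnt + (w + 3*acc) > acc + 6 must hold; in canonical form it is ((1/3)*cnt + w <= -1 <-> g >= acc + 3*w + 5) <-> 2*acc + cnt + w > 6.
Then branch requires ((3*acc + 2*w >= -2 -> acc >= -16) -> (((1/3)*g + w <= acc - 5/3 <-> g >= 4*acc + 3*w + 2) <-> g + w > acc + 4)) and ((not (3*acc + 2*w >= -2 -> acc >= -16)) -> (((1/3)*g + w <= -4/3 <-> g >= acc + 3*w + 5) <-> 2*acc + g + w > 5)); else branch requires ((1/3)*cnt + w <= -1 <-> cnt >= 3*w + 3) <-> cnt + 3*w > 2*g + 12.
Before the if: ((cnt = 15 or cnt + g >= 2) -> (((3*acc + 2*w >= -2 -> acc >= -16) -> (((1/3)*g + w <= acc - 5/3 <-> g >= 4*acc + 3*w + 2) <-> g + w > acc + 4)) and ((not (3*acc + 2*w >= -2 -> acc >= -16)) -> (((1/3)*g + w <= -4/3 <-> g >= acc + 3*w + 5) <-> 2*acc + g + w > 5)))) and ((not (cnt = 15 or cnt + g >= 2)) -> (((1/3)*cnt + w <= -1 <-> cnt >= 3*w + 3) <-> cnt + 3*w > 2*g + 12))
Before cnt := g + g: ((2*g = 15 or 3*g >= 2) -> (((3*acc + 2*w >= -2 -> acc >= -16) -> (((1/3)*g + w <= acc - 5/3 <-> g >= 4*acc + 3*w + 2) <-> g + w > acc + 4)) and ((not (3*acc + 2*w >= -2 -> acc >= -16)) -> (((1/3)*g + w <= -4/3 <-> g >= acc + 3*w + 5) <-> 2*acc + g + w > 5)))) and ((not (2*g = 15 or 3*g >= 2)) -> (((2/3)*g + w <= -1 <-> 2*g >= 3*w + 3) <-> 3*w > 12))
Before skip: ((2*g = 15 or 3*g >= 2) -> (((3*acc + 2*w >= -2 -> acc >= -16) -> (((1/3)*g + w <= acc - 5/3 <-> g >= 4*acc + 3*w + 2) <-> g + w > acc + 4)) and ((not (3*acc + 2*w >= -2 -> acc >= -16)) -> (((1/3)*g + w <= -4/3 <-> g >= acc + 3*w + 5) <-> 2*acc + g + w > 5)))) and ((not (2*g = 15 or 3*g >= 2)) -> (((2/3)*g + w <= -1 <-> 2*g >= 3*w + 3) <-> 3*w > 12))
The weakest precondition is ((2*g = 15 or 3*g >= 2) -> (((3*acc + 2*w >= -2 -> acc >= -16) -> (((1/3)*g + w <= acc - 5/3 <-> g >= 4*acc + 3*w + 2) <-> g + w > acc + 4)) and ((not (3*acc + 2*w >= -2 -> acc >= -16)) -> (((1/3)*g + w <= -4/3 <-> g >= acc + 3*w + 5) <-> 2*acc + g + w > 5)))) and ((not (2*g = 15 or 3*g >= 2)) -> (((2/3)*g + w <= -1 <-> 2*g >= 3*w + 3) <-> 3*w > 12)).
Check whether ((2*g = 15 or 3*g >= 2) -> (((3*acc + 2*w >= 1 -> acc >= -16) -> (((1/3)*g + w <= acc - 5/3 <-> g >= 4*acc + 3*w + 2) <-> g + w > acc + 4)) and ((not (3*acc + 2*w >= -2 -> acc >= -16)) -> (((1/3)*g + w <= -4/3 <-> g >= acc + 3*w + 5) <-> 2*acc + g + w > 5)))) and ((not (2*g = 15 or 3*g >= 2)) -> (((2/3)*g + w <= -1 <-> 2*g >= 3*w + 3) <-> 3*w > 12)) implies it.
Every state satisfying the precondition satisfies the weakest precondition: the implication holds.
Answer: valid


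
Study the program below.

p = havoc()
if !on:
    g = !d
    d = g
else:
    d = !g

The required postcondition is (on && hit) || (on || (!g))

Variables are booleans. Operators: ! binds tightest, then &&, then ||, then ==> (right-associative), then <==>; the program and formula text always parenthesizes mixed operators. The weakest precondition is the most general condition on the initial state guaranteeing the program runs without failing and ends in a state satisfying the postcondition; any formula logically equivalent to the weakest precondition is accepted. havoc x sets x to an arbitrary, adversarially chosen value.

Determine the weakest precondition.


Working backward. After the program, the postcondition (on && hit) || (on || (!g)) must hold; in canonical form it is (on && hit) || on || (!g).
Then branch requires (on && hit) || on || d; else branch requires (on && hit) || on || (!g).
Before the if: ((!on) ==> ((on && hit) || on || d)) && (on ==> ((on && hit) || on || (!g)))
Before havoc p: ((!on) ==> ((on && hit) || on || d)) && (on ==> ((on && hit) || on || (!g)))
Answer: WP = ((!on) ==> ((on && hit) || on || d)) && (on ==> ((on && hit) || on || (!g)))


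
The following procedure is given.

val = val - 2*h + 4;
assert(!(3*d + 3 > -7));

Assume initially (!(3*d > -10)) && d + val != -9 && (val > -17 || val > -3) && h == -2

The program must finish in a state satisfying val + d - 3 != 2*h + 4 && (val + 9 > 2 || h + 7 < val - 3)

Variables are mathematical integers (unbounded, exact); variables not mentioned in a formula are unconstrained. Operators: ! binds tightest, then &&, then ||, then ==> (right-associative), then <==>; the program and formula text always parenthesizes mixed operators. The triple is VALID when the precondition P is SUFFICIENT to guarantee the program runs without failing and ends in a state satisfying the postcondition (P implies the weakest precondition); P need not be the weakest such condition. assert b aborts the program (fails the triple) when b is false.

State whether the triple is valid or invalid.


Working backward. After the program, the postcondition val + d - 3 != 2*h + 4 && (val + 9 > 2 || h + 7 < val - 3) must hold; in canonical form it is d + val != 2*h + 7 && (val > -7 || h < val - 10).
Before assert !(3*d + 3 > -7): (!(3*d > -10)) && d + val != 2*h + 7 && (val > -7 || h < val - 10)
Before val := val - 2*h + 4: (!(3*d > -10)) && d + val != 4*h + 3 && (val > 2*h - 11 || 3*h < val - 6)
The weakest precondition is (!(3*d > -10)) && d + val != 4*h + 3 && (val > 2*h - 11 || 3*h < val - 6).
Check whether (!(3*d > -10)) && d + val != -9 && (val > -17 || val > -3) && h == -2 implies it.
Countermodel: at the initial state d = -6, h = -2, val = 1, the precondition holds but the weakest precondition fails.
Answer: invalid


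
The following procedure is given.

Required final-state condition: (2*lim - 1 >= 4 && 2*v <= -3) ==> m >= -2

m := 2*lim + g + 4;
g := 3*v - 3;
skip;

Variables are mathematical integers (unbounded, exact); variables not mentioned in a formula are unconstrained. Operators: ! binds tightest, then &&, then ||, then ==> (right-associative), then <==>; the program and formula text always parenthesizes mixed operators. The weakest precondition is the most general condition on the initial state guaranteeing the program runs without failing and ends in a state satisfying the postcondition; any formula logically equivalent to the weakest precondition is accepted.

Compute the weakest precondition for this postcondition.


Working backward. After the program, the postcondition (2*lim - 1 >= 4 && 2*v <= -3) ==> m >= -2 must hold; in canonical form it is (2*lim >= 5 && 2*v <= -3) ==> m >= -2.
Before skip: (2*lim >= 5 && 2*v <= -3) ==> m >= -2
Before g := 3*v - 3: (2*lim >= 5 && 2*v <= -3) ==> m >= -2
Before m := 2*lim + g + 4: (2*lim >= 5 && 2*v <= -3) ==> g + 2*lim >= -6
Answer: WP = (2*lim >= 5 && 2*v <= -3) ==> g + 2*lim >= -6


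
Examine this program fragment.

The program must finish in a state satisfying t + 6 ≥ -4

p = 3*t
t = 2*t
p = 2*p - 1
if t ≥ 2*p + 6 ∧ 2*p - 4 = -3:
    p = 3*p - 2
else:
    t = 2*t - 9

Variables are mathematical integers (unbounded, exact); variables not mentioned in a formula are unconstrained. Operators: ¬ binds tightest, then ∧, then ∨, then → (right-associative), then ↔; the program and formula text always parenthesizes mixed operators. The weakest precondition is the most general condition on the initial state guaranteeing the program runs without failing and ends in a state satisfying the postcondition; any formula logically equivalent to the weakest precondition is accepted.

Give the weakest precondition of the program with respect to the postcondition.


Working backward. After the program, the postcondition t + 6 ≥ -4 must hold; in canonical form it is t ≥ -10.
Then branch requires t ≥ -10; else branch requires 2*t ≥ -1.
Before the if: ((t ≥ 2*p + 6 ∧ 2*p = 1) → t ≥ -10) ∧ ((¬(t ≥ 2*p + 6 ∧ 2*p = 1)) → 2*t ≥ -1)
Before p := 2*p - 1: ((t ≥ 4*p + 4 ∧ 4*p = 3) → t ≥ -10) ∧ ((¬(t ≥ 4*p + 4 ∧ 4*p = 3)) → 2*t ≥ -1)
Before t := 2*t: ((2*t ≥ 4*p + 4 ∧ 4*p = 3) → 2*t ≥ -10) ∧ ((¬(2*t ≥ 4*p + 4 ∧ 4*p = 3)) → 4*t ≥ -1)
Before p := 3*t: ((10*t ≤ -4 ∧ 12*t = 3) → 2*t ≥ -10) ∧ ((¬(10*t ≤ -4 ∧ 12*t = 3)) → 4*t ≥ -1)
Answer: WP = ((10*t ≤ -4 ∧ 12*t = 3) → 2*t ≥ -10) ∧ ((¬(10*t ≤ -4 ∧ 12*t = 3)) → 4*t ≥ -1)


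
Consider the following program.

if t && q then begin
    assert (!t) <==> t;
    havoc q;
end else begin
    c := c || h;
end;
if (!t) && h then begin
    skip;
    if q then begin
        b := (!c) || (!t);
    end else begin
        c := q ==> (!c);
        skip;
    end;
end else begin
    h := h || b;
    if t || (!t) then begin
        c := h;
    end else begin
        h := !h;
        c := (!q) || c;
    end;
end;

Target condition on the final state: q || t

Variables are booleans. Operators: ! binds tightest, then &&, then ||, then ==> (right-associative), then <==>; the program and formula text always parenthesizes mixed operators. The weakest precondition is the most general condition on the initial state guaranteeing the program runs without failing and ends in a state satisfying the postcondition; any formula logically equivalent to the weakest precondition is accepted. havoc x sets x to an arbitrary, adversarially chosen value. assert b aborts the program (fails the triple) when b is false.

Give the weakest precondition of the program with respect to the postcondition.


Working backward. After the program, q || t must hold.
Then branch requires (q ==> (q || t)) && ((!q) ==> (q || t)); else branch requires q || t.
Before the if: (((!t) && h) ==> ((q ==> (q || t)) && ((!q) ==> (q || t)))) && ((!((!t) && h)) ==> (q || t))
Then branch requires ((!t) <==> t) && (((!t) && h) ==> t) && ((!((!t) && h)) ==> t); else branch requires (((!t) && h) ==> ((q ==> (q || t)) && ((!q) ==> (q || t)))) && ((!((!t) && h)) ==> (q || t)).
Before the if: ((t && q) ==> (((!t) <==> t) && (((!t) && h) ==> t) && ((!((!t) && h)) ==> t))) && ((!(t && q)) ==> ((((!t) && h) ==> ((q ==> (q || t)) && ((!q) ==> (q || t)))) && ((!((!t) && h)) ==> (q || t))))
Answer: WP = ((t && q) ==> (((!t) <==> t) && (((!t) && h) ==> t) && ((!((!t) && h)) ==> t))) && ((!(t && q)) ==> ((((!t) && h) ==> ((q ==> (q || t)) && ((!q) ==> (q || t)))) && ((!((!t) && h)) ==> (q || t))))


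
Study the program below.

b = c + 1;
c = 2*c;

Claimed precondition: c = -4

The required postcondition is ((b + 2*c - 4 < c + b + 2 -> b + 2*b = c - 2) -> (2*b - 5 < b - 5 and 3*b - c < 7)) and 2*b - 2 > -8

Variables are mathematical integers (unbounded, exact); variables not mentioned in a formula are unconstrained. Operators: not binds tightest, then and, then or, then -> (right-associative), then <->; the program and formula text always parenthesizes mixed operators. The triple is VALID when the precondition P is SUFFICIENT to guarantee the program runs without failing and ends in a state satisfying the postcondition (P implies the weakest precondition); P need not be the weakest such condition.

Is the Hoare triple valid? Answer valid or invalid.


Working backward. After the program, the postcondition ((b + 2*c - 4 < c + b + 2 -> b + 2*b = c - 2) -> (2*b - 5 < b - 5 and 3*b - c < 7)) and 2*b - 2 > -8 must hold; in canonical form it is ((c < 6 -> 3*b = c - 2) -> (b < 0 and 3*b < c + 7)) and 2*b > -6.
Before c := 2*c: ((2*c < 6 -> 3*b = 2*c - 2) -> (b < 0 and 3*b < 2*c + 7)) and 2*b > -6
Before b := c + 1: ((2*c < 6 -> c = -5) -> (c < -1 and c < 4)) and 2*c > -8
The weakest precondition is ((2*c < 6 -> c = -5) -> (c < -1 and c < 4)) and 2*c > -8.
Check whether c = -4 implies it.
Countermodel: at the initial state c = -4, the precondition holds but the weakest precondition fails.
Answer: invalid


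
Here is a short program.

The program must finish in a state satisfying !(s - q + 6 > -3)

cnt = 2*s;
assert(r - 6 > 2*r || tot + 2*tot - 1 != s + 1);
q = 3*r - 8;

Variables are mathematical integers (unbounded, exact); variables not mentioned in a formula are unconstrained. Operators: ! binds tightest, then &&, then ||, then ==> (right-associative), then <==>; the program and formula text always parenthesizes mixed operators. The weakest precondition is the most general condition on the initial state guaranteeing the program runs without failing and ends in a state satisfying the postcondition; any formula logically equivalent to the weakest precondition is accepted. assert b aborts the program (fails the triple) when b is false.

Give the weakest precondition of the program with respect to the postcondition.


Working backward. After the program, the postcondition !(s - q + 6 > -3) must hold; in canonical form it is !(s > q - 9).
Before q := 3*r - 8: !(s > 3*r - 17)
Before assert r - 6 > 2*r || tot + 2*tot - 1 != s + 1: (r < -6 || 3*tot != s + 2) && (!(s > 3*r - 17))
Before cnt := 2*s: (r < -6 || 3*tot != s + 2) && (!(s > 3*r - 17))
Answer: WP = (r < -6 || 3*tot != s + 2) && (!(s > 3*r - 17))


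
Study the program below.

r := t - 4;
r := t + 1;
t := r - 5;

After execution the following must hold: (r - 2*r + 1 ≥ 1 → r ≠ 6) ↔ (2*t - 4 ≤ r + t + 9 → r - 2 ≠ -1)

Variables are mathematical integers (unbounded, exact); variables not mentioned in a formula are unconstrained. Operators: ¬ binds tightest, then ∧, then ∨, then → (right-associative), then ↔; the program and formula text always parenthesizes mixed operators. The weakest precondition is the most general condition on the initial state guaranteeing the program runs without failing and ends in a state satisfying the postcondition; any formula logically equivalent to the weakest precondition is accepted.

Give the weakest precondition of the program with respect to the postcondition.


Working backward. After the program, the postcondition (r - 2*r + 1 ≥ 1 → r ≠ 6) ↔ (2*t - 4 ≤ r + t + 9 → r - 2 ≠ -1) must hold; in canonical form it is (r ≤ 0 → r ≠ 6) ↔ (t ≤ r + 13 → r ≠ 1).
Before t := r - 5: (r ≤ 0 → r ≠ 6) ↔ r ≠ 1
Before r := t + 1: (t ≤ -1 → t ≠ 5) ↔ t ≠ 0
Before r := t - 4: (t ≤ -1 → t ≠ 5) ↔ t ≠ 0
Answer: WP = (t ≤ -1 → t ≠ 5) ↔ t ≠ 0


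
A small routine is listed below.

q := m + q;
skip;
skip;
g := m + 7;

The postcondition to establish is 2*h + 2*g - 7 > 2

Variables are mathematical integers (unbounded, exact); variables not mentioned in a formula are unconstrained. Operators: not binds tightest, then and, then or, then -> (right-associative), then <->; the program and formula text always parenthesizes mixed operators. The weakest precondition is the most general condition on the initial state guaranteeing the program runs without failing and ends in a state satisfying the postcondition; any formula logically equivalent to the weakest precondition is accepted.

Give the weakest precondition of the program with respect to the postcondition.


Working backward. After the program, the postcondition 2*h + 2*g - 7 > 2 must hold; in canonical form it is 2*g + 2*h > 9.
Before g := m + 7: 2*h + 2*m > -5
Before skip: 2*h + 2*m > -5
Before skip: 2*h + 2*m > -5
Before q := m + q: 2*h + 2*m > -5
Answer: WP = 2*h + 2*m > -5


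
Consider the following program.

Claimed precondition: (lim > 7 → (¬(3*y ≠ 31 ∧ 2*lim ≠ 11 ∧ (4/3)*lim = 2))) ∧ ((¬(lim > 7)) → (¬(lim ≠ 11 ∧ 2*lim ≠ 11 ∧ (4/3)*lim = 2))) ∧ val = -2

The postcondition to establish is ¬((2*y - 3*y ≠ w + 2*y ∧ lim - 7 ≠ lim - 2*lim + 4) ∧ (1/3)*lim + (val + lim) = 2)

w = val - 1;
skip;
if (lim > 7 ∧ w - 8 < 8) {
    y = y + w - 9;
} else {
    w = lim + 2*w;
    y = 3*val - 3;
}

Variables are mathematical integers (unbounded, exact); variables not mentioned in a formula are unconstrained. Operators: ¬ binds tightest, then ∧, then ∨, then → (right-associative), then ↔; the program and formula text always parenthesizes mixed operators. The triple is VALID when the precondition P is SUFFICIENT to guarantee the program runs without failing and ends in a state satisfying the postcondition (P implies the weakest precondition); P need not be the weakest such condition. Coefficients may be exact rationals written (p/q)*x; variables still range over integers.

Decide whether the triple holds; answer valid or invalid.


Working backward. After the program, the postcondition ¬((2*y - 3*y ≠ w + 2*y ∧ lim - 7 ≠ lim - 2*lim + 4) ∧ (1/3)*lim + (val + lim) = 2) must hold; in canonical form it is ¬(w + 3*y ≠ 0 ∧ 2*lim ≠ 11 ∧ (4/3)*lim + val = 2).
Then branch requires ¬(4*w + 3*y ≠ 27 ∧ 2*lim ≠ 11 ∧ (4/3)*lim + val = 2); else branch requires ¬(lim + 9*val + 2*w ≠ 9 ∧ 2*lim ≠ 11 ∧ (4/3)*lim + val = 2).
Before the if: ((lim > 7 ∧ w < 16) → (¬(4*w + 3*y ≠ 27 ∧ 2*lim ≠ 11 ∧ (4/3)*lim + val = 2))) ∧ ((¬(lim > 7 ∧ w < 16)) → (¬(lim + 9*val + 2*w ≠ 9 ∧ 2*lim ≠ 11 ∧ (4/3)*lim + val = 2)))
Before skip: ((lim > 7 ∧ w < 16) → (¬(4*w + 3*y ≠ 27 ∧ 2*lim ≠ 11 ∧ (4/3)*lim + val = 2))) ∧ ((¬(lim > 7 ∧ w < 16)) → (¬(lim + 9*val + 2*w ≠ 9 ∧ 2*lim ≠ 11 ∧ (4/3)*lim + val = 2)))
Before w := val - 1: ((lim > 7 ∧ val < 17) → (¬(4*val + 3*y ≠ 31 ∧ 2*lim ≠ 11 ∧ (4/3)*lim + val = 2))) ∧ ((¬(lim > 7 ∧ val < 17)) → (¬(lim + 11*val ≠ 11 ∧ 2*lim ≠ 11 ∧ (4/3)*lim + val = 2)))
The weakest precondition is ((lim > 7 ∧ val < 17) → (¬(4*val + 3*y ≠ 31 ∧ 2*lim ≠ 11 ∧ (4/3)*lim + val = 2))) ∧ ((¬(lim > 7 ∧ val < 17)) → (¬(lim + 11*val ≠ 11 ∧ 2*lim ≠ 11 ∧ (4/3)*lim + val = 2))).
Check whether (lim > 7 → (¬(3*y ≠ 31 ∧ 2*lim ≠ 11 ∧ (4/3)*lim = 2))) ∧ ((¬(lim > 7)) → (¬(lim ≠ 11 ∧ 2*lim ≠ 11 ∧ (4/3)*lim = 2))) ∧ val = -2 implies it.
Countermodel: at the initial state lim = 3, val = -2, y = 0, the precondition holds but the weakest precondition fails.
Answer: invalid


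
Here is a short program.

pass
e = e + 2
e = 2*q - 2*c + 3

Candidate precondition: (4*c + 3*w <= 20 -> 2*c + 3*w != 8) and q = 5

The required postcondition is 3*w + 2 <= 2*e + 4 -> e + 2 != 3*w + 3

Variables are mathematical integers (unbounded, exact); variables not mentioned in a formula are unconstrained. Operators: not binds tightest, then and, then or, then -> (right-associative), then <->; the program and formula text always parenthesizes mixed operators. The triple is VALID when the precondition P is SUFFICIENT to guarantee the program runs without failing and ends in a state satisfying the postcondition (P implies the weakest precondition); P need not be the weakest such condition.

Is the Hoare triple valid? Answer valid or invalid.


Working backward. After the program, the postcondition 3*w + 2 <= 2*e + 4 -> e + 2 != 3*w + 3 must hold; in canonical form it is 3*w <= 2*e + 2 -> e != 3*w + 1.
Before e := 2*q - 2*c + 3: 4*c + 3*w <= 4*q + 8 -> 2*q != 2*c + 3*w - 2
Before e := e + 2: 4*c + 3*w <= 4*q + 8 -> 2*q != 2*c + 3*w - 2
Before skip: 4*c + 3*w <= 4*q + 8 -> 2*q != 2*c + 3*w - 2
The weakest precondition is 4*c + 3*w <= 4*q + 8 -> 2*q != 2*c + 3*w - 2.
Check whether (4*c + 3*w <= 20 -> 2*c + 3*w != 8) and q = 5 implies it.
Countermodel: at the initial state c = 6, q = 5, w = 0, the precondition holds but the weakest precondition fails.
Answer: invalid


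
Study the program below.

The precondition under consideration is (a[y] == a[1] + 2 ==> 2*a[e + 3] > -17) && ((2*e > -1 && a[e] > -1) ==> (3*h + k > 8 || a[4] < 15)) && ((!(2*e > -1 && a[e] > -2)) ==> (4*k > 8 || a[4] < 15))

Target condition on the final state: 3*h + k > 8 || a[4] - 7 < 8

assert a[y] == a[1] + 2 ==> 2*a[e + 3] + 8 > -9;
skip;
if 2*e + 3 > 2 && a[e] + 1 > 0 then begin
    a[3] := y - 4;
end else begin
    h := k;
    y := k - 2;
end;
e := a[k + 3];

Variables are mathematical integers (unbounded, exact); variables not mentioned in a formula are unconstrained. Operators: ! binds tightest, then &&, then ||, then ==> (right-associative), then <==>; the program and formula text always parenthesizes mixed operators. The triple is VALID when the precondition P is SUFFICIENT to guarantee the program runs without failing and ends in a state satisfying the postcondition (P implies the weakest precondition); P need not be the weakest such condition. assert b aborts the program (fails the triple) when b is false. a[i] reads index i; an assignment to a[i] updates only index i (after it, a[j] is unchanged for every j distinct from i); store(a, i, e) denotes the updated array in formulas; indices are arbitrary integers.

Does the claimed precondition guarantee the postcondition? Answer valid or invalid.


Working backward. After the program, the postcondition 3*h + k > 8 || a[4] - 7 < 8 must hold; in canonical form it is 3*h + k > 8 || a[4] < 15.
Before e := a[k + 3]: 3*h + k > 8 || a[4] < 15
Then branch requires 3*h + k > 8 || a[4] < 15; else branch requires 4*k > 8 || a[4] < 15.
Before the if: ((2*e > -1 && a[e] > -1) ==> (3*h + k > 8 || a[4] < 15)) && ((!(2*e > -1 && a[e] > -1)) ==> (4*k > 8 || a[4] < 15))
Before skip: ((2*e > -1 && a[e] > -1) ==> (3*h + k > 8 || a[4] < 15)) && ((!(2*e > -1 && a[e] > -1)) ==> (4*k > 8 || a[4] < 15))
Before assert a[y] == a[1] + 2 ==> 2*a[e + 3] + 8 > -9: (a[y] == a[1] + 2 ==> 2*a[e + 3] > -17) && ((2*e > -1 && a[e] > -1) ==> (3*h + k > 8 || a[4] < 15)) && ((!(2*e > -1 && a[e] > -1)) ==> (4*k > 8 || a[4] < 15))
The weakest precondition is (a[y] == a[1] + 2 ==> 2*a[e + 3] > -17) && ((2*e > -1 && a[e] > -1) ==> (3*h + k > 8 || a[4] < 15)) && ((!(2*e > -1 && a[e] > -1)) ==> (4*k > 8 || a[4] < 15)).
Check whether (a[y] == a[1] + 2 ==> 2*a[e + 3] > -17) && ((2*e > -1 && a[e] > -1) ==> (3*h + k > 8 || a[4] < 15)) && ((!(2*e > -1 && a[e] > -2)) ==> (4*k > 8 || a[4] < 15)) implies it.
Countermodel: at the initial state a = {[0] = -1, [1] = 15215, [3] = 15215, [4] = 15, elsewhere 15215}, e = 0, h = 0, k = 2, y = 0, the precondition holds but the weakest precondition fails.
Answer: invalid


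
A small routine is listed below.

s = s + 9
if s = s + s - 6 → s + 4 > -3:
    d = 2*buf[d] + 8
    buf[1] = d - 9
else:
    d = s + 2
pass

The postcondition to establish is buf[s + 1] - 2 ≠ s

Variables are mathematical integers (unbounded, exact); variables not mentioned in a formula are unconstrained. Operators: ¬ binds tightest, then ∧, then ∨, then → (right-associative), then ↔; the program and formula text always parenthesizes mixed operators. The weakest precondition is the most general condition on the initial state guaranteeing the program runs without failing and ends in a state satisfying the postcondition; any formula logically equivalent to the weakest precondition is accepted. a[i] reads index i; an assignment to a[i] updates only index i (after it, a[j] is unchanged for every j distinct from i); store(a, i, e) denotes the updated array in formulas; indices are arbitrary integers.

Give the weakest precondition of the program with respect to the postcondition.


Working backward. After the program, the postcondition buf[s + 1] - 2 ≠ s must hold; in canonical form it is buf[s + 1] ≠ s + 2.
Before skip: buf[s + 1] ≠ s + 2
Then branch requires store(buf, 1, 2*buf[d] - 1)[s + 1] ≠ s + 2; else branch requires buf[s + 1] ≠ s + 2.
Before the if: ((s = 6 → s > -7) → store(buf, 1, 2*buf[d] - 1)[s + 1] ≠ s + 2) ∧ ((¬(s = 6 → s > -7)) → buf[s + 1] ≠ s + 2)
Before s := s + 9: ((s = -3 → s > -16) → store(buf, 1, 2*buf[d] - 1)[s + 10] ≠ s + 11) ∧ ((¬(s = -3 → s > -16)) → buf[s + 10] ≠ s + 11)
Answer: WP = ((s = -3 → s > -16) → store(buf, 1, 2*buf[d] - 1)[s + 10] ≠ s + 11) ∧ ((¬(s = -3 → s > -16)) → buf[s + 10] ≠ s + 11)
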